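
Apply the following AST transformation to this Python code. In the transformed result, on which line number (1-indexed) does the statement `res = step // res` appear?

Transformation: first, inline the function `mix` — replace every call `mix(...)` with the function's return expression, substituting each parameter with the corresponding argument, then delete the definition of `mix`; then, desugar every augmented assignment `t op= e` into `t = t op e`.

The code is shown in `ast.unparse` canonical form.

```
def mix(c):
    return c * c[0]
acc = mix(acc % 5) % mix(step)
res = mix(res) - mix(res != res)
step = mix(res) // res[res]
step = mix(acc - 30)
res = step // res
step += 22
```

Transformed code:
acc = acc % 5 * (acc % 5)[0] % (step * step[0])
res = res * res[0] - (res != res) * (res != res)[0]
step = res * res[0] // res[res]
step = (acc - 30) * (acc - 30)[0]
res = step // res
step = step + 22

5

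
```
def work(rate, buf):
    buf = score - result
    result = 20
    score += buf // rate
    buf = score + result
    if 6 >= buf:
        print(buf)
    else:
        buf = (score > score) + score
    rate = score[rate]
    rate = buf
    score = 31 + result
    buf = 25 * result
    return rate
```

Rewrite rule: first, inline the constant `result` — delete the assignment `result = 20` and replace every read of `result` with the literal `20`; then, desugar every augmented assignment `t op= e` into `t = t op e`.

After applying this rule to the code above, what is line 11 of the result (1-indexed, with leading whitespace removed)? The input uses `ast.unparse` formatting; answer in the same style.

Transformed code:
def work(rate, buf):
    buf = score - 20
    score = score + buf // rate
    buf = score + 20
    if 6 >= buf:
        print(buf)
    else:
        buf = (score > score) + score
    rate = score[rate]
    rate = buf
    score = 31 + 20
    buf = 25 * 20
    return rate

score = 31 + 20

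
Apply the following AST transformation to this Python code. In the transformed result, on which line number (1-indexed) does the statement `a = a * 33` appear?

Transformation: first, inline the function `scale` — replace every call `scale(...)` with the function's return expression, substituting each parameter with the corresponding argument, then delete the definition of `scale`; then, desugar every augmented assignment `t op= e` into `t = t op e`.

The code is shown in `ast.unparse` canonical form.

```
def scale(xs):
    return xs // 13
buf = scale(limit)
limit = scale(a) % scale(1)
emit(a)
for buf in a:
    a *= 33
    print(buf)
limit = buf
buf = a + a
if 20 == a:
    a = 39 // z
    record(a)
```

5

Transformed code:
buf = limit // 13
limit = a // 13 % (1 // 13)
emit(a)
for buf in a:
    a = a * 33
    print(buf)
limit = buf
buf = a + a
if 20 == a:
    a = 39 // z
    record(a)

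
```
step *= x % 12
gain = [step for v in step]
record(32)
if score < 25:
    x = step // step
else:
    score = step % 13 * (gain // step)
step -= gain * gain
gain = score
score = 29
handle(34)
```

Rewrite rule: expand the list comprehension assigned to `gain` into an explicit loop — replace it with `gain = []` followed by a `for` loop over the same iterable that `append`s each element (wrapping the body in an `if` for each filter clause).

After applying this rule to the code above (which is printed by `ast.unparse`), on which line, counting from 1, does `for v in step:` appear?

3

Transformed code:
step *= x % 12
gain = []
for v in step:
    gain.append(step)
record(32)
if score < 25:
    x = step // step
else:
    score = step % 13 * (gain // step)
step -= gain * gain
gain = score
score = 29
handle(34)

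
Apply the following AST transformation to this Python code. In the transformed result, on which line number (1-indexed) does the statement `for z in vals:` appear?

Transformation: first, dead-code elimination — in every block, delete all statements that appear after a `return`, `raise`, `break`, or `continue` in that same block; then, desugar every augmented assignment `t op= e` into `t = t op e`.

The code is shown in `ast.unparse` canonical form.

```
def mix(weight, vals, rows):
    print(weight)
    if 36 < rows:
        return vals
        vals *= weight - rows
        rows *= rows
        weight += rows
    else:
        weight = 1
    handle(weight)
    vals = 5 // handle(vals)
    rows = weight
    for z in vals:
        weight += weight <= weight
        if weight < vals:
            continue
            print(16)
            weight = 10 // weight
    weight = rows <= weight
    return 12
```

10

Transformed code:
def mix(weight, vals, rows):
    print(weight)
    if 36 < rows:
        return vals
    else:
        weight = 1
    handle(weight)
    vals = 5 // handle(vals)
    rows = weight
    for z in vals:
        weight = weight + (weight <= weight)
        if weight < vals:
            continue
    weight = rows <= weight
    return 12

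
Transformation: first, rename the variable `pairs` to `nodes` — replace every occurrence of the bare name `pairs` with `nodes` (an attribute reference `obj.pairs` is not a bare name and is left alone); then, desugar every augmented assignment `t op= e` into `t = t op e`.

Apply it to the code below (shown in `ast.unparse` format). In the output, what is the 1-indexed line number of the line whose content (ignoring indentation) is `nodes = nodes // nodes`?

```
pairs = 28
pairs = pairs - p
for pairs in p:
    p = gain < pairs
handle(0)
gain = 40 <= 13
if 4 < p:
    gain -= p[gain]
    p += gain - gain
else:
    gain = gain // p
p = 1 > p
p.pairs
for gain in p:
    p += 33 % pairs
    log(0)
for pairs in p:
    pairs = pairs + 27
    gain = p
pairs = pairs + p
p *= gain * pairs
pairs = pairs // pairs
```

22

Transformed code:
nodes = 28
nodes = nodes - p
for nodes in p:
    p = gain < nodes
handle(0)
gain = 40 <= 13
if 4 < p:
    gain = gain - p[gain]
    p = p + (gain - gain)
else:
    gain = gain // p
p = 1 > p
p.pairs
for gain in p:
    p = p + 33 % nodes
    log(0)
for nodes in p:
    nodes = nodes + 27
    gain = p
nodes = nodes + p
p = p * (gain * nodes)
nodes = nodes // nodes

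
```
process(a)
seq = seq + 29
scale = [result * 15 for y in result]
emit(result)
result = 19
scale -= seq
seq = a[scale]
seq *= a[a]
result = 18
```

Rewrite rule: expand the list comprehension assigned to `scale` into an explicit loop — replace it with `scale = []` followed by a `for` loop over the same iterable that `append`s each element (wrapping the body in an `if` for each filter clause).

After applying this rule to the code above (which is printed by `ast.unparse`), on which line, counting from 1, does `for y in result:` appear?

4

Transformed code:
process(a)
seq = seq + 29
scale = []
for y in result:
    scale.append(result * 15)
emit(result)
result = 19
scale -= seq
seq = a[scale]
seq *= a[a]
result = 18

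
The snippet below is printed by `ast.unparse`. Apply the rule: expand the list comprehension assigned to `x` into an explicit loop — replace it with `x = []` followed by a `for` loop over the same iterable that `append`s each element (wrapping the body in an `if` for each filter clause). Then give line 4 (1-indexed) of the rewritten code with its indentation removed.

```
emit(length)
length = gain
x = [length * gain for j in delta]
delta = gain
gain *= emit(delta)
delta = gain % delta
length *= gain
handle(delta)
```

for j in delta:

Transformed code:
emit(length)
length = gain
x = []
for j in delta:
    x.append(length * gain)
delta = gain
gain *= emit(delta)
delta = gain % delta
length *= gain
handle(delta)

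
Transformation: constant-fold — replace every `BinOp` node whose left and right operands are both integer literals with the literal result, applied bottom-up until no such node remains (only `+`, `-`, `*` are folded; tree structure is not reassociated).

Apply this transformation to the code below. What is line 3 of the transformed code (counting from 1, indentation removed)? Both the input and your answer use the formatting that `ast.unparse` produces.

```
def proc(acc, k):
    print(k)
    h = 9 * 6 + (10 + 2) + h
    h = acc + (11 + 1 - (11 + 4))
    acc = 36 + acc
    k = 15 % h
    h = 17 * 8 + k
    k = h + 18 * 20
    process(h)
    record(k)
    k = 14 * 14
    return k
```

Transformed code:
def proc(acc, k):
    print(k)
    h = 66 + h
    h = acc + -3
    acc = 36 + acc
    k = 15 % h
    h = 136 + k
    k = h + 360
    process(h)
    record(k)
    k = 196
    return k

h = 66 + h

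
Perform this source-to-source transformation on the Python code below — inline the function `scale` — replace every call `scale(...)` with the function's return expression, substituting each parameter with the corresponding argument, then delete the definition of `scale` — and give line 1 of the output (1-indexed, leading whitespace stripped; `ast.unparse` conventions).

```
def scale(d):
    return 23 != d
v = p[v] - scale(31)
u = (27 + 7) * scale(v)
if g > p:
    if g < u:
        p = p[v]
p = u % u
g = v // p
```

Transformed code:
v = p[v] - (23 != 31)
u = (27 + 7) * (23 != v)
if g > p:
    if g < u:
        p = p[v]
p = u % u
g = v // p

v = p[v] - (23 != 31)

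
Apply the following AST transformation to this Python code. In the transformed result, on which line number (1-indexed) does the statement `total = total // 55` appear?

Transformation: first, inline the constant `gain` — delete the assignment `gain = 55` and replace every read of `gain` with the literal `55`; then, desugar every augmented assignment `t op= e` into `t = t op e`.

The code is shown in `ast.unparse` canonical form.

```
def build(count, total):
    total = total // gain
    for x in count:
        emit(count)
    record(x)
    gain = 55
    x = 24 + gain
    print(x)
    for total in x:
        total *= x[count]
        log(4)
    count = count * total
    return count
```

2

Transformed code:
def build(count, total):
    total = total // 55
    for x in count:
        emit(count)
    record(x)
    x = 24 + 55
    print(x)
    for total in x:
        total = total * x[count]
        log(4)
    count = count * total
    return count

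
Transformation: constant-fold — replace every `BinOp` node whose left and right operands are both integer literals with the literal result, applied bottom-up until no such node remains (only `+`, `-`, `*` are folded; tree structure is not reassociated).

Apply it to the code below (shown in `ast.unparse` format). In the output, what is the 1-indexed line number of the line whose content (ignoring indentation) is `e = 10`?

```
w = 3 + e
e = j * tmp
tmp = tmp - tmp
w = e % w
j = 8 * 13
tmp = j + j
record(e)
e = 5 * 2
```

Transformed code:
w = 3 + e
e = j * tmp
tmp = tmp - tmp
w = e % w
j = 104
tmp = j + j
record(e)
e = 10

8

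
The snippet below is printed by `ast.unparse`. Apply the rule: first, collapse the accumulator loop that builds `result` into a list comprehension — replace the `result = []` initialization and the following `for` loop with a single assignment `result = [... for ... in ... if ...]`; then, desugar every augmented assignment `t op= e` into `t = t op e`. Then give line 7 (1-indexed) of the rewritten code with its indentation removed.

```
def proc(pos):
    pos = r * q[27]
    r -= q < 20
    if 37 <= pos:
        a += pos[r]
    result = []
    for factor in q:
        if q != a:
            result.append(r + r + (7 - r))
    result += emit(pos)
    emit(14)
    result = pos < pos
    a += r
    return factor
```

Transformed code:
def proc(pos):
    pos = r * q[27]
    r = r - (q < 20)
    if 37 <= pos:
        a = a + pos[r]
    result = [r + r + (7 - r) for factor in q if q != a]
    result = result + emit(pos)
    emit(14)
    result = pos < pos
    a = a + r
    return factor

result = result + emit(pos)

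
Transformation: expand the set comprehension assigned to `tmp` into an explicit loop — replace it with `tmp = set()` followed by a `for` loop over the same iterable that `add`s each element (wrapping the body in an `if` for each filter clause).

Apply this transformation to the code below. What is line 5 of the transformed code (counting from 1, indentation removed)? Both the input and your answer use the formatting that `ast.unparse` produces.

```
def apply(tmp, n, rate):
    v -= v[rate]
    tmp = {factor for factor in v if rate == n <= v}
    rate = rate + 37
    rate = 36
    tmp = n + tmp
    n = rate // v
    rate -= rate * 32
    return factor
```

Transformed code:
def apply(tmp, n, rate):
    v -= v[rate]
    tmp = set()
    for factor in v:
        if rate == n <= v:
            tmp.add(factor)
    rate = rate + 37
    rate = 36
    tmp = n + tmp
    n = rate // v
    rate -= rate * 32
    return factor

if rate == n <= v:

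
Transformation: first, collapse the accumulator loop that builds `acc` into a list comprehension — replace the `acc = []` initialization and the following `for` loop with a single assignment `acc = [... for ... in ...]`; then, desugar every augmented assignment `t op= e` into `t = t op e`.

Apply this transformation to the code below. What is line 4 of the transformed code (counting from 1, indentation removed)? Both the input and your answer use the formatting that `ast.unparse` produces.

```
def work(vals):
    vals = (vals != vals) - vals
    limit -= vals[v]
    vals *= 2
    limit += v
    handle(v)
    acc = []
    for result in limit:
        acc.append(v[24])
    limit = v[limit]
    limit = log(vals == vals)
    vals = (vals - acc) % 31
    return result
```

Transformed code:
def work(vals):
    vals = (vals != vals) - vals
    limit = limit - vals[v]
    vals = vals * 2
    limit = limit + v
    handle(v)
    acc = [v[24] for result in limit]
    limit = v[limit]
    limit = log(vals == vals)
    vals = (vals - acc) % 31
    return result

vals = vals * 2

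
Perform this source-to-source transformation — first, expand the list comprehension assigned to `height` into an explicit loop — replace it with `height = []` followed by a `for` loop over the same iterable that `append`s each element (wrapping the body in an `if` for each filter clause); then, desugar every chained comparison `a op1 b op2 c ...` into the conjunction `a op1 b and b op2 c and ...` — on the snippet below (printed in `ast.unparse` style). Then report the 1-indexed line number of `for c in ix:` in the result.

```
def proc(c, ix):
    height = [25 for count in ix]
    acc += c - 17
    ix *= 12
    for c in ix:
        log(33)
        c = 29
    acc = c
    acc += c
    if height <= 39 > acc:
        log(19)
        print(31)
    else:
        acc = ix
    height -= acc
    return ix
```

7

Transformed code:
def proc(c, ix):
    height = []
    for count in ix:
        height.append(25)
    acc += c - 17
    ix *= 12
    for c in ix:
        log(33)
        c = 29
    acc = c
    acc += c
    if height <= 39 and 39 > acc:
        log(19)
        print(31)
    else:
        acc = ix
    height -= acc
    return ix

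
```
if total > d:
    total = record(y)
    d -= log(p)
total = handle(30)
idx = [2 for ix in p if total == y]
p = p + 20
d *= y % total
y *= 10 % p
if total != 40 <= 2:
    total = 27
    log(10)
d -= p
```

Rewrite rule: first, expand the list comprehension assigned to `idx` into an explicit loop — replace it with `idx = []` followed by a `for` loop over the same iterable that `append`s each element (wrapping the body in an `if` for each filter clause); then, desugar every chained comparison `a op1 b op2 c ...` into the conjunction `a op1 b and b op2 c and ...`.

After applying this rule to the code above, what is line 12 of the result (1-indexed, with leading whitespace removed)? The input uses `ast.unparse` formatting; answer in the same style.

if total != 40 and 40 <= 2:

Transformed code:
if total > d:
    total = record(y)
    d -= log(p)
total = handle(30)
idx = []
for ix in p:
    if total == y:
        idx.append(2)
p = p + 20
d *= y % total
y *= 10 % p
if total != 40 and 40 <= 2:
    total = 27
    log(10)
d -= p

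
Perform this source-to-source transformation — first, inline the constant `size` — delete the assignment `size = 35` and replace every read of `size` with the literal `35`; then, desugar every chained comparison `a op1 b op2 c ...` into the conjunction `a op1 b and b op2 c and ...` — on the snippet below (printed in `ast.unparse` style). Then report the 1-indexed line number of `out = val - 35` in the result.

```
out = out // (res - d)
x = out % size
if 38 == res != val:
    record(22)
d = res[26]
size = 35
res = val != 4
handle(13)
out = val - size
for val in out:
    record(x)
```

8

Transformed code:
out = out // (res - d)
x = out % 35
if 38 == res and res != val:
    record(22)
d = res[26]
res = val != 4
handle(13)
out = val - 35
for val in out:
    record(x)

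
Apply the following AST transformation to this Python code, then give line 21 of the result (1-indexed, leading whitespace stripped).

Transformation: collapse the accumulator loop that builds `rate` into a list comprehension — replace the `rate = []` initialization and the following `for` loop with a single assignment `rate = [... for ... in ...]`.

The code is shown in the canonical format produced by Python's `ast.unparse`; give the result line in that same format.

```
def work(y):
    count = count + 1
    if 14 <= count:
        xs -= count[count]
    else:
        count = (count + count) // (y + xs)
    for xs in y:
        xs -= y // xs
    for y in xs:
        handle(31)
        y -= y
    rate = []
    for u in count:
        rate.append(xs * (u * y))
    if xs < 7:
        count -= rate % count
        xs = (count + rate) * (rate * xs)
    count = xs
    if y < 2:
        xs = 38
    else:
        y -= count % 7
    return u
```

return u

Transformed code:
def work(y):
    count = count + 1
    if 14 <= count:
        xs -= count[count]
    else:
        count = (count + count) // (y + xs)
    for xs in y:
        xs -= y // xs
    for y in xs:
        handle(31)
        y -= y
    rate = [xs * (u * y) for u in count]
    if xs < 7:
        count -= rate % count
        xs = (count + rate) * (rate * xs)
    count = xs
    if y < 2:
        xs = 38
    else:
        y -= count % 7
    return u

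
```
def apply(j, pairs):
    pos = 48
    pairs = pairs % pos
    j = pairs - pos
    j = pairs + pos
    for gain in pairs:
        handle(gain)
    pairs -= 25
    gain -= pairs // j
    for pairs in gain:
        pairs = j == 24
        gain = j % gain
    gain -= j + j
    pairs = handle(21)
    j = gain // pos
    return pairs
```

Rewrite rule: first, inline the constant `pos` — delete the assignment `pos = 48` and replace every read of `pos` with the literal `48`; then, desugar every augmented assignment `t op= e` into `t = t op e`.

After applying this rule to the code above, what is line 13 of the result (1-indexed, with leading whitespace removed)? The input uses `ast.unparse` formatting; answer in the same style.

pairs = handle(21)

Transformed code:
def apply(j, pairs):
    pairs = pairs % 48
    j = pairs - 48
    j = pairs + 48
    for gain in pairs:
        handle(gain)
    pairs = pairs - 25
    gain = gain - pairs // j
    for pairs in gain:
        pairs = j == 24
        gain = j % gain
    gain = gain - (j + j)
    pairs = handle(21)
    j = gain // 48
    return pairs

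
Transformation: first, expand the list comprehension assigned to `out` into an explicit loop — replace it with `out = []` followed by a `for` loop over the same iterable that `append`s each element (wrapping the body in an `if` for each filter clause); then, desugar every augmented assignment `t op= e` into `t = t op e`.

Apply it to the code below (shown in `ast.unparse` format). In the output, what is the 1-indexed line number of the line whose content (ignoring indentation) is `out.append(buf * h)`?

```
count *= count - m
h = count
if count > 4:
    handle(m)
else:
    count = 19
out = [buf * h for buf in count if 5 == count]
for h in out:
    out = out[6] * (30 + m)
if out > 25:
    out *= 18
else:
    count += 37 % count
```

10

Transformed code:
count = count * (count - m)
h = count
if count > 4:
    handle(m)
else:
    count = 19
out = []
for buf in count:
    if 5 == count:
        out.append(buf * h)
for h in out:
    out = out[6] * (30 + m)
if out > 25:
    out = out * 18
else:
    count = count + 37 % count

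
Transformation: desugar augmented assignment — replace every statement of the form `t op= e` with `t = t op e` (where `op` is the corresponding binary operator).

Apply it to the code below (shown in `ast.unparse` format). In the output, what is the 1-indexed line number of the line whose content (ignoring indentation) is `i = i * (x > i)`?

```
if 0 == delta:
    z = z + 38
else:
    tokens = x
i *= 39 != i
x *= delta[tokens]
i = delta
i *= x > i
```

8

Transformed code:
if 0 == delta:
    z = z + 38
else:
    tokens = x
i = i * (39 != i)
x = x * delta[tokens]
i = delta
i = i * (x > i)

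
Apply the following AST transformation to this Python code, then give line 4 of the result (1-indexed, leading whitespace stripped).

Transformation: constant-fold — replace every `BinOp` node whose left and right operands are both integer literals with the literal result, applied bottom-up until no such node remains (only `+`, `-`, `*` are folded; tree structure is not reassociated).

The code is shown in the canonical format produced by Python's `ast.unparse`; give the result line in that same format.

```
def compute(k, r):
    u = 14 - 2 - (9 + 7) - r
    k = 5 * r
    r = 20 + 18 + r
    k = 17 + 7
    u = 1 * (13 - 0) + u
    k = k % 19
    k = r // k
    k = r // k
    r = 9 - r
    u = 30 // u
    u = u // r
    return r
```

Transformed code:
def compute(k, r):
    u = -4 - r
    k = 5 * r
    r = 38 + r
    k = 24
    u = 13 + u
    k = k % 19
    k = r // k
    k = r // k
    r = 9 - r
    u = 30 // u
    u = u // r
    return r

r = 38 + r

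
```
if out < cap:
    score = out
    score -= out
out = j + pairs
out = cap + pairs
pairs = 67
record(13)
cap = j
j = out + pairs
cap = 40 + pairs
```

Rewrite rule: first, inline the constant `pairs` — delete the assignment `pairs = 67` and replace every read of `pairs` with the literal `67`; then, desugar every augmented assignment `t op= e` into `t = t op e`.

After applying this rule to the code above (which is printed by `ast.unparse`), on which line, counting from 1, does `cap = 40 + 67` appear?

Transformed code:
if out < cap:
    score = out
    score = score - out
out = j + 67
out = cap + 67
record(13)
cap = j
j = out + 67
cap = 40 + 67

9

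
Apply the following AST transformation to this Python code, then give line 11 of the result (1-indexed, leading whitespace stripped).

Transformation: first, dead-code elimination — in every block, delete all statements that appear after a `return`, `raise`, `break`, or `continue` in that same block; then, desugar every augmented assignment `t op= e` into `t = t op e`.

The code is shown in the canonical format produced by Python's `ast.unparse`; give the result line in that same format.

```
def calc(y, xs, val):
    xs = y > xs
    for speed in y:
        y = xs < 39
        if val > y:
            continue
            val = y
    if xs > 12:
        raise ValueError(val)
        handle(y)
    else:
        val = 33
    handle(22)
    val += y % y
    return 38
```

handle(22)

Transformed code:
def calc(y, xs, val):
    xs = y > xs
    for speed in y:
        y = xs < 39
        if val > y:
            continue
    if xs > 12:
        raise ValueError(val)
    else:
        val = 33
    handle(22)
    val = val + y % y
    return 38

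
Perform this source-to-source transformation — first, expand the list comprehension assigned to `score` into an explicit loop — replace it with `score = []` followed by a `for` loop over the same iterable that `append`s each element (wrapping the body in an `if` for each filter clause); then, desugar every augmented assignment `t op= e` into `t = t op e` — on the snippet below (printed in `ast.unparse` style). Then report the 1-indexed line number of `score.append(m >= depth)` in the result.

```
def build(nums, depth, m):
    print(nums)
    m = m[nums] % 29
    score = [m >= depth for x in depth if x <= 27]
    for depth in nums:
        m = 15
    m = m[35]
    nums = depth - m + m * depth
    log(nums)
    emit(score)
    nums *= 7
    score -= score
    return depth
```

7

Transformed code:
def build(nums, depth, m):
    print(nums)
    m = m[nums] % 29
    score = []
    for x in depth:
        if x <= 27:
            score.append(m >= depth)
    for depth in nums:
        m = 15
    m = m[35]
    nums = depth - m + m * depth
    log(nums)
    emit(score)
    nums = nums * 7
    score = score - score
    return depth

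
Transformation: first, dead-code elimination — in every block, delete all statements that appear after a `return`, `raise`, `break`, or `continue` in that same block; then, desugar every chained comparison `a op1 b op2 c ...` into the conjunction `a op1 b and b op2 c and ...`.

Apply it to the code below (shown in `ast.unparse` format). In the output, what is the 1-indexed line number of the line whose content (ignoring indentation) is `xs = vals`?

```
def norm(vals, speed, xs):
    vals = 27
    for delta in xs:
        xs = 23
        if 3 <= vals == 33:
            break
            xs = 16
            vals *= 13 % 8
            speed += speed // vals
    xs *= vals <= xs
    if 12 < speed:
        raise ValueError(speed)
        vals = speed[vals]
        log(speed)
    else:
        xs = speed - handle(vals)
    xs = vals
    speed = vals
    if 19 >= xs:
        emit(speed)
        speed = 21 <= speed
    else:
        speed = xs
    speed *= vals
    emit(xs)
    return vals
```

12

Transformed code:
def norm(vals, speed, xs):
    vals = 27
    for delta in xs:
        xs = 23
        if 3 <= vals and vals == 33:
            break
    xs *= vals <= xs
    if 12 < speed:
        raise ValueError(speed)
    else:
        xs = speed - handle(vals)
    xs = vals
    speed = vals
    if 19 >= xs:
        emit(speed)
        speed = 21 <= speed
    else:
        speed = xs
    speed *= vals
    emit(xs)
    return vals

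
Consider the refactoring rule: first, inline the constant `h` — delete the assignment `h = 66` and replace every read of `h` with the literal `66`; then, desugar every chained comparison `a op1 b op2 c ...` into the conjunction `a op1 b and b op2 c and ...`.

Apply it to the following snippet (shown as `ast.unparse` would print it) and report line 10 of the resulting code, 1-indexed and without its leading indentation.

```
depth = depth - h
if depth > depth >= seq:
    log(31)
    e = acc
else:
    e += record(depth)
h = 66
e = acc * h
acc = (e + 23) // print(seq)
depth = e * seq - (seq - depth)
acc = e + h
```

acc = e + 66

Transformed code:
depth = depth - 66
if depth > depth and depth >= seq:
    log(31)
    e = acc
else:
    e += record(depth)
e = acc * 66
acc = (e + 23) // print(seq)
depth = e * seq - (seq - depth)
acc = e + 66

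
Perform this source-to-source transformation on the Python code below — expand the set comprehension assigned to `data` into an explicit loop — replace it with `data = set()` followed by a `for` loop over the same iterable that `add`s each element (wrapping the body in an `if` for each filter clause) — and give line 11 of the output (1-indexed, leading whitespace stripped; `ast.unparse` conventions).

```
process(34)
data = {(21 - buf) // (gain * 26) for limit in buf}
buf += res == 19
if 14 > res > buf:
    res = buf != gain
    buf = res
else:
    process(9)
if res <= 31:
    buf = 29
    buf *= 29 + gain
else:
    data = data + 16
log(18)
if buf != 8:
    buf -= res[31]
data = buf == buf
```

Transformed code:
process(34)
data = set()
for limit in buf:
    data.add((21 - buf) // (gain * 26))
buf += res == 19
if 14 > res > buf:
    res = buf != gain
    buf = res
else:
    process(9)
if res <= 31:
    buf = 29
    buf *= 29 + gain
else:
    data = data + 16
log(18)
if buf != 8:
    buf -= res[31]
data = buf == buf

if res <= 31:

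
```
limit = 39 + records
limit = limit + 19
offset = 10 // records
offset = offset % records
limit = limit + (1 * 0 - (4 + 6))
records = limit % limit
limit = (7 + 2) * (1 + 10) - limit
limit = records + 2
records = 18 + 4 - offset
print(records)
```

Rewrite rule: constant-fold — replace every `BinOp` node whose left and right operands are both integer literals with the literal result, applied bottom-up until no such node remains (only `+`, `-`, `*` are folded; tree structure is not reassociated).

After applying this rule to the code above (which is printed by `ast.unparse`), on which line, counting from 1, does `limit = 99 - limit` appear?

7

Transformed code:
limit = 39 + records
limit = limit + 19
offset = 10 // records
offset = offset % records
limit = limit + -10
records = limit % limit
limit = 99 - limit
limit = records + 2
records = 22 - offset
print(records)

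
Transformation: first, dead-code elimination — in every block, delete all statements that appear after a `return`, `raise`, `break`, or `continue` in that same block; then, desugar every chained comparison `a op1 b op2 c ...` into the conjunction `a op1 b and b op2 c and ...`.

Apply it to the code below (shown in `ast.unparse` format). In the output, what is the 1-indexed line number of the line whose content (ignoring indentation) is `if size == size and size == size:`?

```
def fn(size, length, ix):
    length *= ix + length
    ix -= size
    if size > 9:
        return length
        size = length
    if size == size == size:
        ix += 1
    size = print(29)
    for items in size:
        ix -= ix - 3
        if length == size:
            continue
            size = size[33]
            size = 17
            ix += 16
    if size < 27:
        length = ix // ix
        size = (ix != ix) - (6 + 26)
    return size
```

6

Transformed code:
def fn(size, length, ix):
    length *= ix + length
    ix -= size
    if size > 9:
        return length
    if size == size and size == size:
        ix += 1
    size = print(29)
    for items in size:
        ix -= ix - 3
        if length == size:
            continue
    if size < 27:
        length = ix // ix
        size = (ix != ix) - (6 + 26)
    return size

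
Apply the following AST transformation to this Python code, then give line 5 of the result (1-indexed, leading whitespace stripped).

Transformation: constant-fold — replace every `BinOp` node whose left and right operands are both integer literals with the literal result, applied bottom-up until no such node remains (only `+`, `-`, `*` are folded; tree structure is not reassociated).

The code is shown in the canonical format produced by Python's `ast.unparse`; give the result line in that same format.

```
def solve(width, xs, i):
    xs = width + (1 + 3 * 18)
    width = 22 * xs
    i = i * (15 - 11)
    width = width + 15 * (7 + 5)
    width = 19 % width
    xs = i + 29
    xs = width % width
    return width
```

Transformed code:
def solve(width, xs, i):
    xs = width + 55
    width = 22 * xs
    i = i * 4
    width = width + 180
    width = 19 % width
    xs = i + 29
    xs = width % width
    return width

width = width + 180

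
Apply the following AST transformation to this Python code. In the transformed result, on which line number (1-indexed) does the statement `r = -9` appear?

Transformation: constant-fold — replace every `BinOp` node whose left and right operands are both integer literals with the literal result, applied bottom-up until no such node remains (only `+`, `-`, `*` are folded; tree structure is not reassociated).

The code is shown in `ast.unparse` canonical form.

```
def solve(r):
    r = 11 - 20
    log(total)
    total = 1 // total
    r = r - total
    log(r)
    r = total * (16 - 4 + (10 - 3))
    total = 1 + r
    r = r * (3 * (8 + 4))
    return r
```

Transformed code:
def solve(r):
    r = -9
    log(total)
    total = 1 // total
    r = r - total
    log(r)
    r = total * 19
    total = 1 + r
    r = r * 36
    return r

2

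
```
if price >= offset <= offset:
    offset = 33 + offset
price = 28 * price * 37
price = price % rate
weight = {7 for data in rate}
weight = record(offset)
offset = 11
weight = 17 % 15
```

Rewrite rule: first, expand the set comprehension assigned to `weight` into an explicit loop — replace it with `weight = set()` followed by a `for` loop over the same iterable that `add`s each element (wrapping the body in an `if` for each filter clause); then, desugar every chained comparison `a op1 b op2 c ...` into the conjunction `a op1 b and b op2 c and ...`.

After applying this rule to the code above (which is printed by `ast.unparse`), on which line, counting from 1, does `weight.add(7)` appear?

7

Transformed code:
if price >= offset and offset <= offset:
    offset = 33 + offset
price = 28 * price * 37
price = price % rate
weight = set()
for data in rate:
    weight.add(7)
weight = record(offset)
offset = 11
weight = 17 % 15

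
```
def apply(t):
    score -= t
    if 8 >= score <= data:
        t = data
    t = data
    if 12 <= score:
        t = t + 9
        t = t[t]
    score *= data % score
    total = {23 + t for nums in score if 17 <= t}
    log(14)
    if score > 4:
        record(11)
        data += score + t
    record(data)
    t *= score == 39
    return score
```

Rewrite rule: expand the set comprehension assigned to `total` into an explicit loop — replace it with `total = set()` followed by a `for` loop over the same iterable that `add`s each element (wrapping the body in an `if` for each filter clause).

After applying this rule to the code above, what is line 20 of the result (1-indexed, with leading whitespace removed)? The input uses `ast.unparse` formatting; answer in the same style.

return score

Transformed code:
def apply(t):
    score -= t
    if 8 >= score <= data:
        t = data
    t = data
    if 12 <= score:
        t = t + 9
        t = t[t]
    score *= data % score
    total = set()
    for nums in score:
        if 17 <= t:
            total.add(23 + t)
    log(14)
    if score > 4:
        record(11)
        data += score + t
    record(data)
    t *= score == 39
    return score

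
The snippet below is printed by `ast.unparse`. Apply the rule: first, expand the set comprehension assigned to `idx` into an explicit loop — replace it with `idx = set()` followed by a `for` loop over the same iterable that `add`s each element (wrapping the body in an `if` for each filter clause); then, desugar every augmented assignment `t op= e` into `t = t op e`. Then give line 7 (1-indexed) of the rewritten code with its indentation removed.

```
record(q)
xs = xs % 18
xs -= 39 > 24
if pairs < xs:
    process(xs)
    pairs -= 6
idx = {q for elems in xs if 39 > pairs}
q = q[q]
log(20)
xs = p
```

Transformed code:
record(q)
xs = xs % 18
xs = xs - (39 > 24)
if pairs < xs:
    process(xs)
    pairs = pairs - 6
idx = set()
for elems in xs:
    if 39 > pairs:
        idx.add(q)
q = q[q]
log(20)
xs = p

idx = set()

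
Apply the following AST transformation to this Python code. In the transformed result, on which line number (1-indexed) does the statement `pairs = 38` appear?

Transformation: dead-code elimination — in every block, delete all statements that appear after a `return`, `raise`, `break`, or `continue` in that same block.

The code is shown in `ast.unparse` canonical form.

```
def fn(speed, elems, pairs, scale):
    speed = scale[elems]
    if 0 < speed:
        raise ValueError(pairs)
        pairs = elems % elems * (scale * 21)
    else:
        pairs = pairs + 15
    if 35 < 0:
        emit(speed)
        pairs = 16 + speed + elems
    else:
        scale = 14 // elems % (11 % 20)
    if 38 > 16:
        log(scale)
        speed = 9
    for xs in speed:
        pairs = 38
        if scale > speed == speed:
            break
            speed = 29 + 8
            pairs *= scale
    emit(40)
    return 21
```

16

Transformed code:
def fn(speed, elems, pairs, scale):
    speed = scale[elems]
    if 0 < speed:
        raise ValueError(pairs)
    else:
        pairs = pairs + 15
    if 35 < 0:
        emit(speed)
        pairs = 16 + speed + elems
    else:
        scale = 14 // elems % (11 % 20)
    if 38 > 16:
        log(scale)
        speed = 9
    for xs in speed:
        pairs = 38
        if scale > speed == speed:
            break
    emit(40)
    return 21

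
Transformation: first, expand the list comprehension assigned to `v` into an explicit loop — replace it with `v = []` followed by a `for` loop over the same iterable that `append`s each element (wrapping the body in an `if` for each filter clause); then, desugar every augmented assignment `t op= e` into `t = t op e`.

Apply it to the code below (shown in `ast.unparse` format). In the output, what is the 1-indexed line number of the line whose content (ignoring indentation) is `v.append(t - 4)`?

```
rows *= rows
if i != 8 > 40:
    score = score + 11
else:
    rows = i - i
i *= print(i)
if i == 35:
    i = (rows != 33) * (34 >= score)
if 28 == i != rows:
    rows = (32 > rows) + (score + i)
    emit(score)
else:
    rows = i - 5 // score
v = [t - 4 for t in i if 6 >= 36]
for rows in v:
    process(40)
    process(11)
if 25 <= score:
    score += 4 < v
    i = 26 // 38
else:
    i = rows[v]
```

17

Transformed code:
rows = rows * rows
if i != 8 > 40:
    score = score + 11
else:
    rows = i - i
i = i * print(i)
if i == 35:
    i = (rows != 33) * (34 >= score)
if 28 == i != rows:
    rows = (32 > rows) + (score + i)
    emit(score)
else:
    rows = i - 5 // score
v = []
for t in i:
    if 6 >= 36:
        v.append(t - 4)
for rows in v:
    process(40)
    process(11)
if 25 <= score:
    score = score + (4 < v)
    i = 26 // 38
else:
    i = rows[v]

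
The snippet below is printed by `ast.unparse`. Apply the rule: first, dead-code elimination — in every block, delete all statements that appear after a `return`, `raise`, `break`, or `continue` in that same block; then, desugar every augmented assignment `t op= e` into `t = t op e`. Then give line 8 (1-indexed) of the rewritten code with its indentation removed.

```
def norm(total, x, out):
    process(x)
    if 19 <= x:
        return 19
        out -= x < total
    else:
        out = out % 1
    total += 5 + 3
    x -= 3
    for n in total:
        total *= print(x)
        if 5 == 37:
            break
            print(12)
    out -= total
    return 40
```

Transformed code:
def norm(total, x, out):
    process(x)
    if 19 <= x:
        return 19
    else:
        out = out % 1
    total = total + (5 + 3)
    x = x - 3
    for n in total:
        total = total * print(x)
        if 5 == 37:
            break
    out = out - total
    return 40

x = x - 3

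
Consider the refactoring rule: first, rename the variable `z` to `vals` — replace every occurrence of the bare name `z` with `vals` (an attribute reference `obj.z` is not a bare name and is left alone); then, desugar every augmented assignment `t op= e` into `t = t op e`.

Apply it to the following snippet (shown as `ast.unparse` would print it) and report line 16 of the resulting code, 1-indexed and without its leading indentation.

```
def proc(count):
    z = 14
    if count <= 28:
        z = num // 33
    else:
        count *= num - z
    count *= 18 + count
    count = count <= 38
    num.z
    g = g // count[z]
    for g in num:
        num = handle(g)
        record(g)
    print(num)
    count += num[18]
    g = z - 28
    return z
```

g = vals - 28

Transformed code:
def proc(count):
    vals = 14
    if count <= 28:
        vals = num // 33
    else:
        count = count * (num - vals)
    count = count * (18 + count)
    count = count <= 38
    num.z
    g = g // count[vals]
    for g in num:
        num = handle(g)
        record(g)
    print(num)
    count = count + num[18]
    g = vals - 28
    return vals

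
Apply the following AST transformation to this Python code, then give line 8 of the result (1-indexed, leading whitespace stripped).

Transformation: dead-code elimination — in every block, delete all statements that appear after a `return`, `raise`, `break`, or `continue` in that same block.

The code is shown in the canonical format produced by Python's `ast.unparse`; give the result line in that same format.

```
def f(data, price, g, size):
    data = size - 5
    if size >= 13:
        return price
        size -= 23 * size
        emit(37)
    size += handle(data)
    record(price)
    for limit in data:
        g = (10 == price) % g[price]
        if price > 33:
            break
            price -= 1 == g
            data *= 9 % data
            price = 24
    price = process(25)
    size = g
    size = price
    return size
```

g = (10 == price) % g[price]

Transformed code:
def f(data, price, g, size):
    data = size - 5
    if size >= 13:
        return price
    size += handle(data)
    record(price)
    for limit in data:
        g = (10 == price) % g[price]
        if price > 33:
            break
    price = process(25)
    size = g
    size = price
    return size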